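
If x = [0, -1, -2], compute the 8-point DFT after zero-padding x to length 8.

Original 3-point DFT: [-3, 1.5000-0.8660i, 1.5000+0.8660i]
Zero-padded 8-point DFT provides frequency interpolation.

DFT_8([x, 0, ...]) = [-3, -0.7071+2.7071i, 2+1i, 0.7071-1.2929i, -1, 0.7071+1.2929i, 2-1i, -0.7071-2.7071i]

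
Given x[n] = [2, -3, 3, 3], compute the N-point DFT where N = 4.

X[k] = Σ(n=0 to 3) x[n] · ω_4^(nk)
where ω_4 = e^(-2πi/4)

Computing each X[k]:
X[0] = 5
X[1] = -1+6i
X[2] = 5
X[3] = -1-6i

X = [5, -1+6i, 5, -1-6i]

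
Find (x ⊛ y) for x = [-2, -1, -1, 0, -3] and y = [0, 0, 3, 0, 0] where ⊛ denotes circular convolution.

(x ⊛ y)[n] = Σ(m=0 to 4) x[m] · y[(n-m) mod 5]

Computing each output sample:
(x ⊛ y)[0] = 0
(x ⊛ y)[1] = -9
(x ⊛ y)[2] = -6
(x ⊛ y)[3] = -3
(x ⊛ y)[4] = -3

x ⊛ y = [0, -9, -6, -3, -3]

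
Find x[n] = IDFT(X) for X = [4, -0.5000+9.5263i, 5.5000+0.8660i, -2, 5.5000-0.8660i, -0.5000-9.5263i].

x[n] = (1/6) Σ(k=0 to 5) X[k] · e^(2πikn/6)

Computing each x[n]:
x[0] = 2
x[1] = -3
x[2] = -3
x[3] = 3
x[4] = 2
x[5] = 3

x = [2, -3, -3, 3, 2, 3]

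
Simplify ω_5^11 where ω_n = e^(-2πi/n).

Since ω_5^5 = 1, powers reduce modulo 5.
11 mod 5 = 1
So ω_5^11 = ω_5^1 = e^(-2πi·1/5)

ω_5^11 = ω_5^1 = 0.3090-0.9511i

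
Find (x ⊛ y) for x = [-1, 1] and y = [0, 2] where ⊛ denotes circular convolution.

(x ⊛ y)[n] = Σ(m=0 to 1) x[m] · y[(n-m) mod 2]

Computing each output sample:
(x ⊛ y)[0] = 2
(x ⊛ y)[1] = -2

x ⊛ y = [2, -2]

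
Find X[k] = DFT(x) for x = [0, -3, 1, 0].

X[k] = Σ(n=0 to 3) x[n] · ω_4^(nk)
where ω_4 = e^(-2πi/4)

Computing each X[k]:
X[0] = -2
X[1] = -1+3i
X[2] = 4
X[3] = -1-3i

X = [-2, -1+3i, 4, -1-3i]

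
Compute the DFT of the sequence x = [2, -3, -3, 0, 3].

X[k] = Σ(n=0 to 4) x[n] · ω_5^(nk)
where ω_5 = e^(-2πi/5)

Computing each X[k]:
X[0] = -1
X[1] = 4.4271+7.4697i
X[2] = 1.0729+0.6735i
X[3] = 1.0729-0.6735i
X[4] = 4.4271-7.4697i

X = [-1, 4.4271+7.4697i, 1.0729+0.6735i, 1.0729-0.6735i, 4.4271-7.4697i]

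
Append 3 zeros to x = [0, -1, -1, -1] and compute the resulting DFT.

Original 4-point DFT: [-3, 1, 1, 1]
Zero-padded 7-point DFT provides frequency interpolation.

DFT_7([x, 0, ...]) = [-3, 0.5000+2.1906i, 0.5000-0.2408i, 0.5000+0.6270i, 0.5000-0.6270i, 0.5000+0.2408i, 0.5000-2.1906i]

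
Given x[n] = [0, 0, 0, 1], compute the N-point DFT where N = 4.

X[k] = Σ(n=0 to 3) x[n] · ω_4^(nk)
where ω_4 = e^(-2πi/4)

Computing each X[k]:
X[0] = 1
X[1] = 1i
X[2] = -1
X[3] = -1i

X = [1, 1i, -1, -1i]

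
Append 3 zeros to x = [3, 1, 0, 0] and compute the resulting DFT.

Original 4-point DFT: [4, 3-1i, 2, 3+1i]
Zero-padded 7-point DFT provides frequency interpolation.

DFT_7([x, 0, ...]) = [4, 3.6235-0.7818i, 2.7775-0.9749i, 2.0990-0.4339i, 2.0990+0.4339i, 2.7775+0.9749i, 3.6235+0.7818i]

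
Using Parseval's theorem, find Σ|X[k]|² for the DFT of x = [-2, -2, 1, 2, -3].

Parseval: Σ|x[n]|² = (1/N)Σ|X[k]|², so Σ|X[k]|² = N·Σ|x[n]|² = 5·22.0000

Σ|X[k]|² = N·Σ|x[n]|² = 5·22.0000 = 110.0000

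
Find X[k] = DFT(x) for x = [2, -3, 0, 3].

X[k] = Σ(n=0 to 3) x[n] · ω_4^(nk)
where ω_4 = e^(-2πi/4)

Computing each X[k]:
X[0] = 2
X[1] = 2+6i
X[2] = 2
X[3] = 2-6i

X = [2, 2+6i, 2, 2-6i]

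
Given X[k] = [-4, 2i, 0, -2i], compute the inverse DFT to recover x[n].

x[n] = (1/4) Σ(k=0 to 3) X[k] · e^(2πikn/4)

Computing each x[n]:
x[0] = -1
x[1] = -2
x[2] = -1
x[3] = 0

x = [-1, -2, -1, 0]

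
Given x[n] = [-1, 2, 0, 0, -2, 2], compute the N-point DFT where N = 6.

X[k] = Σ(n=0 to 5) x[n] · ω_6^(nk)
where ω_6 = e^(-2πi/6)

Computing each X[k]:
X[0] = 1
X[1] = 2.0000-1.7321i
X[2] = -2.0000+1.7321i
X[3] = -7
X[4] = -2.0000-1.7321i
X[5] = 2.0000+1.7321i

X = [1, 2.0000-1.7321i, -2.0000+1.7321i, -7, -2.0000-1.7321i, 2.0000+1.7321i]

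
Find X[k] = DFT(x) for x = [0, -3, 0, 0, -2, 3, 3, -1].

X[k] = Σ(n=0 to 7) x[n] · ω_8^(nk)
where ω_8 = e^(-2πi/8)

Computing each X[k]:
X[0] = 0
X[1] = -2.9497+6.5355i
X[2] = -5-1i
X[3] = 6.9497+0.5355i
X[4] = 2
X[5] = 6.9497-0.5355i
X[6] = -5+1i
X[7] = -2.9497-6.5355i

X = [0, -2.9497+6.5355i, -5-1i, 6.9497+0.5355i, 2, 6.9497-0.5355i, -5+1i, -2.9497-6.5355i]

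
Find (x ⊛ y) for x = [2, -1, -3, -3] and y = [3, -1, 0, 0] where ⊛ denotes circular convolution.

(x ⊛ y)[n] = Σ(m=0 to 3) x[m] · y[(n-m) mod 4]

Computing each output sample:
(x ⊛ y)[0] = 9
(x ⊛ y)[1] = -5
(x ⊛ y)[2] = -8
(x ⊛ y)[3] = -6

x ⊛ y = [9, -5, -8, -6]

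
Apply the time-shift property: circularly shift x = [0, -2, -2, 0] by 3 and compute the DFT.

Time shift by 3: X_shifted[k] = ω_4^(3k) · X[k]
Shifted x = [-2, -2, 0, 0]

DFT(x[n-3]) = [-4, -2+2i, 0, -2-2i]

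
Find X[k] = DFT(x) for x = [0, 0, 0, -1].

X[k] = Σ(n=0 to 3) x[n] · ω_4^(nk)
where ω_4 = e^(-2πi/4)

Computing each X[k]:
X[0] = -1
X[1] = -1i
X[2] = 1
X[3] = 1i

X = [-1, -1i, 1, 1i]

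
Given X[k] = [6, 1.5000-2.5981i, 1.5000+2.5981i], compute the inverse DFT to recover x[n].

x[n] = (1/3) Σ(k=0 to 2) X[k] · e^(2πikn/3)

Computing each x[n]:
x[0] = 3
x[1] = 3
x[2] = 0

x = [3, 3, 0]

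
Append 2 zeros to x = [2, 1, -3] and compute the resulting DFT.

Original 3-point DFT: [0, 3.0000-3.4641i, 3.0000+3.4641i]
Zero-padded 5-point DFT provides frequency interpolation.

DFT_5([x, 0, ...]) = [0, 4.7361+0.8123i, 0.2639-3.4410i, 0.2639+3.4410i, 4.7361-0.8123i]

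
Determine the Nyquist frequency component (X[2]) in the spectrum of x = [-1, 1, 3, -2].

X[2] = Σ(n=0 to 3) x[n] · ω_4^(2n) where ω_4 = e^(-2πi/4)
= (-1)·ω_4^0 + (1)·ω_4^2 + (3)·ω_4^4 + (-2)·ω_4^6

X[2] = 3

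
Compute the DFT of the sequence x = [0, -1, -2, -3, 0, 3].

X[k] = Σ(n=0 to 5) x[n] · ω_6^(nk)
where ω_6 = e^(-2πi/6)

Computing each X[k]:
X[0] = -3
X[1] = 5.0000+5.1962i
X[2] = -3.0000+1.7321i
X[3] = -1
X[4] = -3.0000-1.7321i
X[5] = 5.0000-5.1962i

X = [-3, 5.0000+5.1962i, -3.0000+1.7321i, -1, -3.0000-1.7321i, 5.0000-5.1962i]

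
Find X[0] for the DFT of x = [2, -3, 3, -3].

X[0] = Σ(n=0 to 3) x[n] · ω_4^0 = Σ x[n]
= (2) + (-3) + (3) + (-3)

X[0] = -1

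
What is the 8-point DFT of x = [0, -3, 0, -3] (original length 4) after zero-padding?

Original 4-point DFT: [-6, 0, 6, 0]
Zero-padded 8-point DFT provides frequency interpolation.

DFT_8([x, 0, ...]) = [-6, 4.2426i, 0, 4.2426i, 6, -4.2426i, 0, -4.2426i]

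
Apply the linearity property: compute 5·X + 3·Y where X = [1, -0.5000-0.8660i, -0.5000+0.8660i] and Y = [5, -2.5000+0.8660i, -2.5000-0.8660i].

By linearity: DFT(5x + 3y) = 5·DFT(x) + 3·DFT(y)
= 5·[1, -0.5000-0.8660i, -0.5000+0.8660i] + 3·[5, -2.5000+0.8660i, -2.5000-0.8660i]

Computing element-wise:
Z[0] = 5·(1) + 3·(5) = 20
Z[1] = 5·(-0.5000-0.8660i) + 3·(-2.5000+0.8660i) = -10.0000-1.7320i
Z[2] = 5·(-0.5000+0.8660i) + 3·(-2.5000-0.8660i) = -10.0000+1.7320i

DFT(5x + 3y) = 5·X + 3·Y = [20, -10.0000-1.7320i, -10.0000+1.7320i]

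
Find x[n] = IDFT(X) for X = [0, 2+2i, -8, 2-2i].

x[n] = (1/4) Σ(k=0 to 3) X[k] · e^(2πikn/4)

Computing each x[n]:
x[0] = -1
x[1] = 1
x[2] = -3
x[3] = 3

x = [-1, 1, -3, 3]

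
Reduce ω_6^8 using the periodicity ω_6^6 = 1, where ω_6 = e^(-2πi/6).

Since ω_6^6 = 1, powers reduce modulo 6.
8 mod 6 = 2
So ω_6^8 = ω_6^2 = e^(-2πi·2/6)

ω_6^8 = ω_6^2 = -0.5000-0.8660i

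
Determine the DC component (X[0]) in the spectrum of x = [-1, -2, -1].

X[0] = Σ(n=0 to 2) x[n] · ω_3^0 = Σ x[n]
= (-1) + (-2) + (-1)

X[0] = -4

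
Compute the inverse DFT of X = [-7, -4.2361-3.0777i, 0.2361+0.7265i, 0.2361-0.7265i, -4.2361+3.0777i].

x[n] = (1/5) Σ(k=0 to 4) X[k] · e^(2πikn/5)

Computing each x[n]:
x[0] = -3
x[1] = -1
x[2] = 1
x[3] = -1
x[4] = -3

x = [-3, -1, 1, -1, -3]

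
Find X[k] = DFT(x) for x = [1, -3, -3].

X[k] = Σ(n=0 to 2) x[n] · ω_3^(nk)
where ω_3 = e^(-2πi/3)

Computing each X[k]:
X[0] = -5
X[1] = 4
X[2] = 4

X = [-5, 4, 4]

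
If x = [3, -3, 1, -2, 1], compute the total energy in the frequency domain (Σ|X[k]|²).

Parseval: Σ|x[n]|² = (1/N)Σ|X[k]|², so Σ|X[k]|² = N·Σ|x[n]|² = 5·24.0000

Σ|X[k]|² = N·Σ|x[n]|² = 5·24.0000 = 120.0000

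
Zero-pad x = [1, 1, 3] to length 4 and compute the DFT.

Original 3-point DFT: [5, -1.0000+1.7321i, -1.0000-1.7321i]
Zero-padded 4-point DFT provides frequency interpolation.

DFT_4([x, 0, ...]) = [5, -2-1i, 3, -2+1i]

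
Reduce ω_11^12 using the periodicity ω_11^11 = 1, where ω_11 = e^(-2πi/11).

Since ω_11^11 = 1, powers reduce modulo 11.
12 mod 11 = 1
So ω_11^12 = ω_11^1 = e^(-2πi·1/11)

ω_11^12 = ω_11^1 = 0.8413-0.5406i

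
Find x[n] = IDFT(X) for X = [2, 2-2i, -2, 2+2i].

x[n] = (1/4) Σ(k=0 to 3) X[k] · e^(2πikn/4)

Computing each x[n]:
x[0] = 1
x[1] = 2
x[2] = -1
x[3] = 0

x = [1, 2, -1, 0]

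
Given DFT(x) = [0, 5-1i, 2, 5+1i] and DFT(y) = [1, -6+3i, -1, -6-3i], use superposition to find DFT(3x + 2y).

By linearity: DFT(3x + 2y) = 3·DFT(x) + 2·DFT(y)
= 3·[0, 5-1i, 2, 5+1i] + 2·[1, -6+3i, -1, -6-3i]

Computing element-wise:
Z[0] = 3·(0) + 2·(1) = 2
Z[1] = 3·(5-1i) + 2·(-6+3i) = 3+3i
Z[2] = 3·(2) + 2·(-1) = 4
Z[3] = 3·(5+1i) + 2·(-6-3i) = 3-3i

DFT(3x + 2y) = 3·X + 2·Y = [2, 3+3i, 4, 3-3i]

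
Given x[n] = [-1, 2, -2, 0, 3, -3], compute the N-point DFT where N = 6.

X[k] = Σ(n=0 to 5) x[n] · ω_6^(nk)
where ω_6 = e^(-2πi/6)

Computing each X[k]:
X[0] = -1
X[1] = -2
X[2] = -1.0000-8.6603i
X[3] = 1
X[4] = -1.0000+8.6603i
X[5] = -2

X = [-1, -2, -1.0000-8.6603i, 1, -1.0000+8.6603i, -2]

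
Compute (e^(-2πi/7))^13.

Since ω_7^7 = 1, powers reduce modulo 7.
13 mod 7 = 6
So ω_7^13 = ω_7^6 = e^(-2πi·6/7)

ω_7^13 = ω_7^6 = 0.6235+0.7818i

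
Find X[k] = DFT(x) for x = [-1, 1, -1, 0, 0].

X[k] = Σ(n=0 to 4) x[n] · ω_5^(nk)
where ω_5 = e^(-2πi/5)

Computing each X[k]:
X[0] = -1
X[1] = 0.1180-0.3633i
X[2] = -2.1180-1.5388i
X[3] = -2.1180+1.5388i
X[4] = 0.1180+0.3633i

X = [-1, 0.1180-0.3633i, -2.1180-1.5388i, -2.1180+1.5388i, 0.1180+0.3633i]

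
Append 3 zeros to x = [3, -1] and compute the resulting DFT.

Original 2-point DFT: [2, 4]
Zero-padded 5-point DFT provides frequency interpolation.

DFT_5([x, 0, ...]) = [2, 2.6910+0.9511i, 3.8090+0.5878i, 3.8090-0.5878i, 2.6910-0.9511i]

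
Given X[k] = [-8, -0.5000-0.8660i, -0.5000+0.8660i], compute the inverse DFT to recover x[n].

x[n] = (1/3) Σ(k=0 to 2) X[k] · e^(2πikn/3)

Computing each x[n]:
x[0] = -3
x[1] = -2
x[2] = -3

x = [-3, -2, -3]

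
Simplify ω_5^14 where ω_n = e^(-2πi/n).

Since ω_5^5 = 1, powers reduce modulo 5.
14 mod 5 = 4
So ω_5^14 = ω_5^4 = e^(-2πi·4/5)

ω_5^14 = ω_5^4 = 0.3090+0.9511i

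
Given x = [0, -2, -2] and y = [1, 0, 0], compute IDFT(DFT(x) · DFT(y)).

(x ⊛ y)[n] = Σ(m=0 to 2) x[m] · y[(n-m) mod 3]

Computing each output sample:
(x ⊛ y)[0] = 0
(x ⊛ y)[1] = -2
(x ⊛ y)[2] = -2

x ⊛ y = [0, -2, -2]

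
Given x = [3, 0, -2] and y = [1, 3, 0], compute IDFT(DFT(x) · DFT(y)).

(x ⊛ y)[n] = Σ(m=0 to 2) x[m] · y[(n-m) mod 3]

Computing each output sample:
(x ⊛ y)[0] = -3
(x ⊛ y)[1] = 9
(x ⊛ y)[2] = -2

x ⊛ y = [-3, 9, -2]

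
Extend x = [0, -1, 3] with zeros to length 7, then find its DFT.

Original 3-point DFT: [2, -1.0000+3.4641i, -1.0000-3.4641i]
Zero-padded 7-point DFT provides frequency interpolation.

DFT_7([x, 0, ...]) = [2, -1.2911-2.1430i, -2.4804+2.2766i, 2.7714+2.7794i, 2.7714-2.7794i, -2.4804-2.2766i, -1.2911+2.1430i]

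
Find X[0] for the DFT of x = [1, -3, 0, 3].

X[0] = Σ(n=0 to 3) x[n] · ω_4^0 = Σ x[n]
= (1) + (-3) + (0) + (3)

X[0] = 1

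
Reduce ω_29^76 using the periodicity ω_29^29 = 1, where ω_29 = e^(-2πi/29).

Since ω_29^29 = 1, powers reduce modulo 29.
76 mod 29 = 18
So ω_29^76 = ω_29^18 = e^(-2πi·18/29)

ω_29^76 = ω_29^18 = -0.7260+0.6877i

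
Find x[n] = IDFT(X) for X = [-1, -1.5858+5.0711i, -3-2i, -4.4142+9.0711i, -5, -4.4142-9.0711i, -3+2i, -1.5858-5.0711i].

x[n] = (1/8) Σ(k=0 to 7) X[k] · e^(2πikn/8)

Computing each x[n]:
x[0] = -3
x[1] = -1
x[2] = 1
x[3] = -3
x[4] = 0
x[5] = 3
x[6] = -1
x[7] = 3

x = [-3, -1, 1, -3, 0, 3, -1, 3]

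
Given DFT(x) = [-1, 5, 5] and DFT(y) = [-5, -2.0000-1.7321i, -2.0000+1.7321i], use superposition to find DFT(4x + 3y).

By linearity: DFT(4x + 3y) = 4·DFT(x) + 3·DFT(y)
= 4·[-1, 5, 5] + 3·[-5, -2.0000-1.7321i, -2.0000+1.7321i]

Computing element-wise:
Z[0] = 4·(-1) + 3·(-5) = -19
Z[1] = 4·(5) + 3·(-2.0000-1.7321i) = 14.0000-5.1963i
Z[2] = 4·(5) + 3·(-2.0000+1.7321i) = 14.0000+5.1963i

DFT(4x + 3y) = 4·X + 3·Y = [-19, 14.0000-5.1963i, 14.0000+5.1963i]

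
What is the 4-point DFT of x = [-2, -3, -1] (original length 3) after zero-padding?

Original 3-point DFT: [-6, 1.7321i, -1.7321i]
Zero-padded 4-point DFT provides frequency interpolation.

DFT_4([x, 0, ...]) = [-6, -1+3i, 0, -1-3i]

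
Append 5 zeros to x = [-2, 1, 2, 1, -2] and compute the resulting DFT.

Original 5-point DFT: [0, -4.7361-3.4410i, -0.2639-0.8123i, -0.2639+0.8123i, -4.7361+3.4410i]
Zero-padded 10-point DFT provides frequency interpolation.

DFT_10([x, 0, ...]) = [0, 0.7361-2.2654i, -4.7361-3.4410i, -3.7361+2.7144i, -0.2639-0.8123i, -4, -0.2639+0.8123i, -3.7361-2.7144i, -4.7361+3.4410i, 0.7361+2.2654i]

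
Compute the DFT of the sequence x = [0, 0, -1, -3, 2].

X[k] = Σ(n=0 to 4) x[n] · ω_5^(nk)
where ω_5 = e^(-2πi/5)

Computing each X[k]:
X[0] = -2
X[1] = 3.8541+0.7265i
X[2] = -2.8541+3.0777i
X[3] = -2.8541-3.0777i
X[4] = 3.8541-0.7265i

X = [-2, 3.8541+0.7265i, -2.8541+3.0777i, -2.8541-3.0777i, 3.8541-0.7265i]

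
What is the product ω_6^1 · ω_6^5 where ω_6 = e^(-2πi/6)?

The primitive 6th roots of unity are ω_6^k for k coprime to 6: k ∈ {1, 5}
Their product equals the constant term of the cyclotomic polynomial Φ_6(x) up to sign.
For n ≥ 3, the product of all primitive nth roots of unity is 1. (For n=1 it is 1; for n=2 it is -1.)

1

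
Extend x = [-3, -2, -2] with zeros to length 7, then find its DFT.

Original 3-point DFT: [-7, -1, -1]
Zero-padded 7-point DFT provides frequency interpolation.

DFT_7([x, 0, ...]) = [-7, -3.8019+3.5135i, -0.7530+1.0821i, -2.4450-0.6959i, -2.4450+0.6959i, -0.7530-1.0821i, -3.8019-3.5135i]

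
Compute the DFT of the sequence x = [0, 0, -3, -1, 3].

X[k] = Σ(n=0 to 4) x[n] · ω_5^(nk)
where ω_5 = e^(-2πi/5)

Computing each X[k]:
X[0] = -1
X[1] = 4.1631+4.0287i
X[2] = -3.6631-0.1388i
X[3] = -3.6631+0.1388i
X[4] = 4.1631-4.0287i

X = [-1, 4.1631+4.0287i, -3.6631-0.1388i, -3.6631+0.1388i, 4.1631-4.0287i]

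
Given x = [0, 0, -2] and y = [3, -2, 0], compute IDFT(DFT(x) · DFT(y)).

(x ⊛ y)[n] = Σ(m=0 to 2) x[m] · y[(n-m) mod 3]

Computing each output sample:
(x ⊛ y)[0] = 4
(x ⊛ y)[1] = 0
(x ⊛ y)[2] = -6

x ⊛ y = [4, 0, -6]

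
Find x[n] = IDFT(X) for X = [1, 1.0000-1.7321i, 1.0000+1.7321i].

x[n] = (1/3) Σ(k=0 to 2) X[k] · e^(2πikn/3)

Computing each x[n]:
x[0] = 1
x[1] = 1
x[2] = -1

x = [1, 1, -1]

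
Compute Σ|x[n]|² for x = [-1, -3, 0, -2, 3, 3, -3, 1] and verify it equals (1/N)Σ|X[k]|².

Time domain:
Σ|x[n]|² = |-1|² + |-3|² + |0|² + |-2|² + |3|² + |3|² + |-3|² + |1|² = 42.0000

Frequency domain:
(1/8)Σ|X[k]|² = (1/8)(|-2|² + |-6.1213+3.3640i|² + |5-1i|² + |-1.8787+9.3640i|² + |0|² + |-1.8787-9.3640i|² + |5+1i|² + |-6.1213-3.3640i|²) = (1/8)·336.0000 = 42.0000

Both sides agree, confirming Parseval's theorem.

Σ|x[n]|² = (1/N)Σ|X[k]|² = 42.0000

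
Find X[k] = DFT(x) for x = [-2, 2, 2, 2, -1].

X[k] = Σ(n=0 to 4) x[n] · ω_5^(nk)
where ω_5 = e^(-2πi/5)

Computing each X[k]:
X[0] = 3
X[1] = -4.9271-2.8532i
X[2] = -1.5729-1.7634i
X[3] = -1.5729+1.7634i
X[4] = -4.9271+2.8532i

X = [3, -4.9271-2.8532i, -1.5729-1.7634i, -1.5729+1.7634i, -4.9271+2.8532i]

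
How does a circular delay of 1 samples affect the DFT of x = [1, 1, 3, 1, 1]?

Time shift by 1: X_shifted[k] = ω_5^(1k) · X[k]
Shifted x = [1, 1, 1, 3, 1]

DFT(x[n-1]) = [7, -1.6180+1.1756i, 0.6180-1.9021i, 0.6180+1.9021i, -1.6180-1.1756i]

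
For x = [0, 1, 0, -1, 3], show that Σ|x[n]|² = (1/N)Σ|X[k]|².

Time domain:
Σ|x[n]|² = |0|² + |1|² + |0|² + |-1|² + |3|² = 11.0000

Frequency domain:
(1/5)Σ|X[k]|² = (1/5)(|3|² + |2.0451+1.3143i|² + |-3.5451+2.1266i|² + |-3.5451-2.1266i|² + |2.0451-1.3143i|²) = (1/5)·55.0000 = 11.0000

Both sides agree, confirming Parseval's theorem.

Σ|x[n]|² = (1/N)Σ|X[k]|² = 11.0000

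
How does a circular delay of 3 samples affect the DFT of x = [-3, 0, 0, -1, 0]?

Time shift by 3: X_shifted[k] = ω_5^(3k) · X[k]
Shifted x = [0, -1, 0, -3, 0]

DFT(x[n-3]) = [-4, 2.1180-0.8123i, -0.1180+3.4410i, -0.1180-3.4410i, 2.1180+0.8123i]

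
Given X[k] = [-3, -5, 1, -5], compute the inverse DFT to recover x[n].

x[n] = (1/4) Σ(k=0 to 3) X[k] · e^(2πikn/4)

Computing each x[n]:
x[0] = -3
x[1] = -1
x[2] = 2
x[3] = -1

x = [-3, -1, 2, -1]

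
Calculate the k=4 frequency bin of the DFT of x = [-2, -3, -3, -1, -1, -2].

X[4] = Σ(n=0 to 5) x[n] · ω_6^(4n) where ω_6 = e^(-2πi/6)
= (-2)·ω_6^0 + (-3)·ω_6^4 + (-3)·ω_6^8 + (-1)·ω_6^12 + (-1)·ω_6^16 + (-2)·ω_6^20

X[4] = 1.5000+0.8660i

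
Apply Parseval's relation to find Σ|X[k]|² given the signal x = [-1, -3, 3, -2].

Parseval: Σ|x[n]|² = (1/N)Σ|X[k]|², so Σ|X[k]|² = N·Σ|x[n]|² = 4·23.0000

Σ|X[k]|² = N·Σ|x[n]|² = 4·23.0000 = 92.0000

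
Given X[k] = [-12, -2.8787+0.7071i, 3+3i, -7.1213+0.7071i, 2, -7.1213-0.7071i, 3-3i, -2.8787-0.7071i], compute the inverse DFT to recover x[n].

x[n] = (1/8) Σ(k=0 to 7) X[k] · e^(2πikn/8)

Computing each x[n]:
x[0] = -3
x[1] = -2
x[2] = -2
x[3] = -2
x[4] = 2
x[5] = -3
x[6] = -2
x[7] = 0

x = [-3, -2, -2, -2, 2, -3, -2, 0]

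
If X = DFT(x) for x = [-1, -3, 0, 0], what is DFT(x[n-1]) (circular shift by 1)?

Time shift by 1: X_shifted[k] = ω_4^(1k) · X[k]
Shifted x = [0, -1, -3, 0]

DFT(x[n-1]) = [-4, 3+1i, -2, 3-1i]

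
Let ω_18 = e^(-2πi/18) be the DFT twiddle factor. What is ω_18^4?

ω_18^4 = e^(-2πi·4/18)
= cos(-2π·4/18) + i·sin(-2π·4/18)
= cos(-8π/18) + i·sin(-8π/18)

ω_18^4 = cos(-8π/18) + i·sin(-8π/18) = 0.1736-0.9848i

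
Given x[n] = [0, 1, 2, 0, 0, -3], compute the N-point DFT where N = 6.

X[k] = Σ(n=0 to 5) x[n] · ω_6^(nk)
where ω_6 = e^(-2πi/6)

Computing each X[k]:
X[0] = 0
X[1] = -2.0000-5.1962i
X[2] = -1.7321i
X[3] = 4
X[4] = 1.7321i
X[5] = -2.0000+5.1962i

X = [0, -2.0000-5.1962i, -1.7321i, 4, 1.7321i, -2.0000+5.1962i]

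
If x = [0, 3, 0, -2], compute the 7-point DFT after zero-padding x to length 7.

Original 4-point DFT: [1, -5i, -1, 5i]
Zero-padded 7-point DFT provides frequency interpolation.

DFT_7([x, 0, ...]) = [1, 3.6724-1.4777i, -1.9145-4.4884i, -2.2579+0.6482i, -2.2579-0.6482i, -1.9145+4.4884i, 3.6724+1.4777i]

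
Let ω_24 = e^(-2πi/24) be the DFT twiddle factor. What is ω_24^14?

ω_24^14 = e^(-2πi·14/24)
= cos(-2π·14/24) + i·sin(-2π·14/24)
= cos(-28π/24) + i·sin(-28π/24)

ω_24^14 = cos(-28π/24) + i·sin(-28π/24) = -0.8660+0.5000i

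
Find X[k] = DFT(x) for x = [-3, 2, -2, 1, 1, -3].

X[k] = Σ(n=0 to 5) x[n] · ω_6^(nk)
where ω_6 = e^(-2πi/6)

Computing each X[k]:
X[0] = -4
X[1] = -4.0000-1.7321i
X[2] = -1.0000-6.9282i
X[3] = -4
X[4] = -1.0000+6.9282i
X[5] = -4.0000+1.7321i

X = [-4, -4.0000-1.7321i, -1.0000-6.9282i, -4, -1.0000+6.9282i, -4.0000+1.7321i]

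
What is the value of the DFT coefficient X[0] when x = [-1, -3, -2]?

X[0] = Σ(n=0 to 2) x[n] · ω_3^0 = Σ x[n]
= (-1) + (-3) + (-2)

X[0] = -6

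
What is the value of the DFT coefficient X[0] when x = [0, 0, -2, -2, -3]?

X[0] = Σ(n=0 to 4) x[n] · ω_5^0 = Σ x[n]
= (0) + (0) + (-2) + (-2) + (-3)

X[0] = -7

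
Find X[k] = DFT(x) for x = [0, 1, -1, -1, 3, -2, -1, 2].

X[k] = Σ(n=0 to 7) x[n] · ω_8^(nk)
where ω_8 = e^(-2πi/8)

Computing each X[k]:
X[0] = 1
X[1] = 1.2426
X[2] = 5+2i
X[3] = -7.2426
X[4] = 1
X[5] = -7.2426
X[6] = 5-2i
X[7] = 1.2426

X = [1, 1.2426, 5+2i, -7.2426, 1, -7.2426, 5-2i, 1.2426]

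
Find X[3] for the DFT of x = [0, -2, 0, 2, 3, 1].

X[3] = Σ(n=0 to 5) x[n] · ω_6^(3n) where ω_6 = e^(-2πi/6)
= (0)·ω_6^0 + (-2)·ω_6^3 + (0)·ω_6^6 + (2)·ω_6^9 + (3)·ω_6^12 + (1)·ω_6^15

X[3] = 2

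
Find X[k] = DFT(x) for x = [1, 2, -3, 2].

X[k] = Σ(n=0 to 3) x[n] · ω_4^(nk)
where ω_4 = e^(-2πi/4)

Computing each X[k]:
X[0] = 2
X[1] = 4
X[2] = -6
X[3] = 4

X = [2, 4, -6, 4]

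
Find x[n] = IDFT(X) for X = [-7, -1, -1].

x[n] = (1/3) Σ(k=0 to 2) X[k] · e^(2πikn/3)

Computing each x[n]:
x[0] = -3
x[1] = -2
x[2] = -2

x = [-3, -2, -2]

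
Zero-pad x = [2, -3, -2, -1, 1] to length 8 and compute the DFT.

Original 5-point DFT: [-3, 3.8090+4.3920i, 2.6910+1.4001i, 2.6910-1.4001i, 3.8090-4.3920i]
Zero-padded 8-point DFT provides frequency interpolation.

DFT_8([x, 0, ...]) = [-3, -0.4142+4.8284i, 5+2i, 2.4142+0.8284i, 5, 2.4142-0.8284i, 5-2i, -0.4142-4.8284i]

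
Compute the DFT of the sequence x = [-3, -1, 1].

X[k] = Σ(n=0 to 2) x[n] · ω_3^(nk)
where ω_3 = e^(-2πi/3)

Computing each X[k]:
X[0] = -3
X[1] = -3.0000+1.7321i
X[2] = -3.0000-1.7321i

X = [-3, -3.0000+1.7321i, -3.0000-1.7321i]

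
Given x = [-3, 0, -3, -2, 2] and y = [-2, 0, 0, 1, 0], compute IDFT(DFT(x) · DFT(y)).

(x ⊛ y)[n] = Σ(m=0 to 4) x[m] · y[(n-m) mod 5]

Computing each output sample:
(x ⊛ y)[0] = 3
(x ⊛ y)[1] = -2
(x ⊛ y)[2] = 8
(x ⊛ y)[3] = 1
(x ⊛ y)[4] = -4

x ⊛ y = [3, -2, 8, 1, -4]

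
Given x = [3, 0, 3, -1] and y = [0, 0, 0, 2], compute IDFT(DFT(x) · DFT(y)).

(x ⊛ y)[n] = Σ(m=0 to 3) x[m] · y[(n-m) mod 4]

Computing each output sample:
(x ⊛ y)[0] = 0
(x ⊛ y)[1] = 6
(x ⊛ y)[2] = -2
(x ⊛ y)[3] = 6

x ⊛ y = [0, 6, -2, 6]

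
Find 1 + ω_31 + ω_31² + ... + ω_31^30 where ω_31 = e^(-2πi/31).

Sum of all nth roots of unity equals 0 for n > 1 (geometric series with r ≠ 1).

0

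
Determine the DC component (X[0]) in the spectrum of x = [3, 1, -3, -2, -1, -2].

X[0] = Σ(n=0 to 5) x[n] · ω_6^0 = Σ x[n]
= (3) + (1) + (-3) + (-2) + (-1) + (-2)

X[0] = -4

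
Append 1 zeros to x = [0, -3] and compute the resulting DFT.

Original 2-point DFT: [-3, 3]
Zero-padded 3-point DFT provides frequency interpolation.

DFT_3([x, 0, ...]) = [-3, 1.5000+2.5981i, 1.5000-2.5981i]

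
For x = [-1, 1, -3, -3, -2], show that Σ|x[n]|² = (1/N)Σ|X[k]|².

Time domain:
Σ|x[n]|² = |-1|² + |1|² + |-3|² + |-3|² + |-2|² = 24.0000

Frequency domain:
(1/5)Σ|X[k]|² = (1/5)(|-8|² + |3.5451-2.8532i|² + |-2.0451-1.7634i|² + |-2.0451+1.7634i|² + |3.5451+2.8532i|²) = (1/5)·120.0000 = 24.0000

Both sides agree, confirming Parseval's theorem.

Σ|x[n]|² = (1/N)Σ|X[k]|² = 24.0000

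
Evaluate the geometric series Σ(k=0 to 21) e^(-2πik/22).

Sum of all nth roots of unity equals 0 for n > 1 (geometric series with r ≠ 1).

0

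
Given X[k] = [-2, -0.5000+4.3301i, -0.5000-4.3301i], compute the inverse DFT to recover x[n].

x[n] = (1/3) Σ(k=0 to 2) X[k] · e^(2πikn/3)

Computing each x[n]:
x[0] = -1
x[1] = -3
x[2] = 2

x = [-1, -3, 2]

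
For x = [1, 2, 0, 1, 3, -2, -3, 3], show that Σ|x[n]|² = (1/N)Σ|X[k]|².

Time domain:
Σ|x[n]|² = |1|² + |2|² + |0|² + |1|² + |3|² + |-2|² + |-3|² + |3|² = 37.0000

Frequency domain:
(1/8)Σ|X[k]|² = (1/8)(|5|² + |2.2426-4.4142i|² + |7+4i|² + |-6.2426+1.5858i|² + |-3|² + |-6.2426-1.5858i|² + |7-4i|² + |2.2426+4.4142i|²) = (1/8)·296.0000 = 37.0000

Both sides agree, confirming Parseval's theorem.

Σ|x[n]|² = (1/N)Σ|X[k]|² = 37.0000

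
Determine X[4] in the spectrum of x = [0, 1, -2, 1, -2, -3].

X[4] = Σ(n=0 to 5) x[n] · ω_6^(4n) where ω_6 = e^(-2πi/6)
= (0)·ω_6^0 + (1)·ω_6^4 + (-2)·ω_6^8 + (1)·ω_6^12 + (-2)·ω_6^16 + (-3)·ω_6^20

X[4] = 4.0000+3.4641i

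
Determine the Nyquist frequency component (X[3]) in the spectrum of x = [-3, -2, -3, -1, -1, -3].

X[3] = Σ(n=0 to 5) x[n] · ω_6^(3n) where ω_6 = e^(-2πi/6)
= (-3)·ω_6^0 + (-2)·ω_6^3 + (-3)·ω_6^6 + (-1)·ω_6^9 + (-1)·ω_6^12 + (-3)·ω_6^15

X[3] = -1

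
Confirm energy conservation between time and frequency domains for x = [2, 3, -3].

Time domain:
Σ|x[n]|² = |2|² + |3|² + |-3|² = 22.0000

Frequency domain:
(1/3)Σ|X[k]|² = (1/3)(|2|² + |2.0000-5.1962i|² + |2.0000+5.1962i|²) = (1/3)·66.0000 = 22.0000

Both sides agree, confirming Parseval's theorem.

Σ|x[n]|² = (1/N)Σ|X[k]|² = 22.0000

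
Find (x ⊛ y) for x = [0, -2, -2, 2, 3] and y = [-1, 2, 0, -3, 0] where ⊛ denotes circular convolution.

(x ⊛ y)[n] = Σ(m=0 to 4) x[m] · y[(n-m) mod 5]

Computing each output sample:
(x ⊛ y)[0] = 12
(x ⊛ y)[1] = -4
(x ⊛ y)[2] = -11
(x ⊛ y)[3] = -6
(x ⊛ y)[4] = 7

x ⊛ y = [12, -4, -11, -6, 7]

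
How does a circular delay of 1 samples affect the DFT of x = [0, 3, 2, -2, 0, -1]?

Time shift by 1: X_shifted[k] = ω_6^(1k) · X[k]
Shifted x = [-1, 0, 3, 2, -2, 0]

DFT(x[n-1]) = [2, -3.5000-4.3301i, 0.5000+4.3301i, -2, 0.5000-4.3301i, -3.5000+4.3301i]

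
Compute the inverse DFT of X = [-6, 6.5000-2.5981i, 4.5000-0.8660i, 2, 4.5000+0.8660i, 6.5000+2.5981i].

x[n] = (1/6) Σ(k=0 to 5) X[k] · e^(2πikn/6)

Computing each x[n]:
x[0] = 3
x[1] = 0
x[2] = -2
x[3] = -2
x[4] = -3
x[5] = -2

x = [3, 0, -2, -2, -3, -2]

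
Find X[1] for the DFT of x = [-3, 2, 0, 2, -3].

X[1] = Σ(n=0 to 4) x[n] · ω_5^(1n) where ω_5 = e^(-2πi/5)
= (-3)·ω_5^0 + (2)·ω_5^1 + (0)·ω_5^2 + (2)·ω_5^3 + (-3)·ω_5^4

X[1] = -4.9271-3.5797i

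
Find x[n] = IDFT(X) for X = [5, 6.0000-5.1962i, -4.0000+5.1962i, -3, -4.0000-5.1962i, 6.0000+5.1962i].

x[n] = (1/6) Σ(k=0 to 5) X[k] · e^(2πikn/6)

Computing each x[n]:
x[0] = 1
x[1] = 3
x[2] = 3
x[3] = -2
x[4] = -3
x[5] = 3

x = [1, 3, 3, -2, -3, 3]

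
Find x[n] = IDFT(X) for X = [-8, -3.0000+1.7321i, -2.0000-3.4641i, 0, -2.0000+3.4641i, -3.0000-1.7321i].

x[n] = (1/6) Σ(k=0 to 5) X[k] · e^(2πikn/6)

Computing each x[n]:
x[0] = -3
x[1] = -1
x[2] = -2
x[3] = -1
x[4] = 1
x[5] = -2

x = [-3, -1, -2, -1, 1, -2]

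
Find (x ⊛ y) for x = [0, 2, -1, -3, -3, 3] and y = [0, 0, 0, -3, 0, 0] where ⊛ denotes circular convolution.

(x ⊛ y)[n] = Σ(m=0 to 5) x[m] · y[(n-m) mod 6]

Computing each output sample:
(x ⊛ y)[0] = 9
(x ⊛ y)[1] = 9
(x ⊛ y)[2] = -9
(x ⊛ y)[3] = 0
(x ⊛ y)[4] = -6
(x ⊛ y)[5] = 3

x ⊛ y = [9, 9, -9, 0, -6, 3]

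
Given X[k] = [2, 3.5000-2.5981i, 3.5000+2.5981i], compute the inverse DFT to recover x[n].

x[n] = (1/3) Σ(k=0 to 2) X[k] · e^(2πikn/3)

Computing each x[n]:
x[0] = 3
x[1] = 1
x[2] = -2

x = [3, 1, -2]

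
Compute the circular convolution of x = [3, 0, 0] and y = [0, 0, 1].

(x ⊛ y)[n] = Σ(m=0 to 2) x[m] · y[(n-m) mod 3]

Computing each output sample:
(x ⊛ y)[0] = 0
(x ⊛ y)[1] = 0
(x ⊛ y)[2] = 3

x ⊛ y = [0, 0, 3]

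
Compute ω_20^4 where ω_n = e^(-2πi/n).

ω_20^4 = e^(-2πi·4/20)
= cos(-2π·4/20) + i·sin(-2π·4/20)
= cos(-8π/20) + i·sin(-8π/20)

ω_20^4 = cos(-8π/20) + i·sin(-8π/20) = 0.3090-0.9511i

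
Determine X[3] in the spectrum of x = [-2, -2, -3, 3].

X[3] = Σ(n=0 to 3) x[n] · ω_4^(3n) where ω_4 = e^(-2πi/4)
= (-2)·ω_4^0 + (-2)·ω_4^3 + (-3)·ω_4^6 + (3)·ω_4^9

X[3] = 1-5i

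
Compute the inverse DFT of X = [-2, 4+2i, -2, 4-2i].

x[n] = (1/4) Σ(k=0 to 3) X[k] · e^(2πikn/4)

Computing each x[n]:
x[0] = 1
x[1] = -1
x[2] = -3
x[3] = 1

x = [1, -1, -3, 1]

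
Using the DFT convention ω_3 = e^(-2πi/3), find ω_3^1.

ω_3^1 = e^(-2πi·1/3)
= cos(-2π·1/3) + i·sin(-2π·1/3)
= cos(-2π/3) + i·sin(-2π/3)

ω_3^1 = cos(-2π/3) + i·sin(-2π/3) = -0.5000-0.8660i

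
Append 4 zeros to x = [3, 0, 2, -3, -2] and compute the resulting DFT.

Original 5-point DFT: [0, 3.1910-4.8410i, 4.3090+3.5797i, 4.3090-3.5797i, 3.1910+4.8410i]
Zero-padded 9-point DFT provides frequency interpolation.

DFT_9([x, 0, ...]) = [0, 6.7267+1.3125i, 1.0885-4.5677i, 3.4641i, 5.6848+1.9140i, 5.6848-1.9140i, -3.4641i, 1.0885+4.5677i, 6.7267-1.3125i]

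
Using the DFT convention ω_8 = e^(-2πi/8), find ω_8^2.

ω_8^2 = e^(-2πi·2/8)
= cos(-2π·2/8) + i·sin(-2π·2/8)
= cos(-4π/8) + i·sin(-4π/8)

ω_8^2 = cos(-4π/8) + i·sin(-4π/8) = -1i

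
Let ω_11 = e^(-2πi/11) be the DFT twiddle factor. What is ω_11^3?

ω_11^3 = e^(-2πi·3/11)
= cos(-2π·3/11) + i·sin(-2π·3/11)
= cos(-6π/11) + i·sin(-6π/11)

ω_11^3 = cos(-6π/11) + i·sin(-6π/11) = -0.1423-0.9898i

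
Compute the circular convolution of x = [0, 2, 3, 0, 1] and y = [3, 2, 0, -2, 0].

(x ⊛ y)[n] = Σ(m=0 to 4) x[m] · y[(n-m) mod 5]

Computing each output sample:
(x ⊛ y)[0] = -4
(x ⊛ y)[1] = 6
(x ⊛ y)[2] = 11
(x ⊛ y)[3] = 6
(x ⊛ y)[4] = -1

x ⊛ y = [-4, 6, 11, 6, -1]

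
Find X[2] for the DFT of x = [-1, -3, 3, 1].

X[2] = Σ(n=0 to 3) x[n] · ω_4^(2n) where ω_4 = e^(-2πi/4)
= (-1)·ω_4^0 + (-3)·ω_4^2 + (3)·ω_4^4 + (1)·ω_4^6

X[2] = 4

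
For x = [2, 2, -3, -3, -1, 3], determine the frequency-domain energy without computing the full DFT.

Parseval: Σ|x[n]|² = (1/N)Σ|X[k]|², so Σ|X[k]|² = N·Σ|x[n]|² = 6·36.0000

Σ|X[k]|² = N·Σ|x[n]|² = 6·36.0000 = 216.0000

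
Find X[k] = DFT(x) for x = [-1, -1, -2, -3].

X[k] = Σ(n=0 to 3) x[n] · ω_4^(nk)
where ω_4 = e^(-2πi/4)

Computing each X[k]:
X[0] = -7
X[1] = 1-2i
X[2] = 1
X[3] = 1+2i

X = [-7, 1-2i, 1, 1+2i]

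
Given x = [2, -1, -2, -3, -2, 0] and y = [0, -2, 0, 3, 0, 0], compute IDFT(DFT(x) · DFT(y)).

(x ⊛ y)[n] = Σ(m=0 to 5) x[m] · y[(n-m) mod 6]

Computing each output sample:
(x ⊛ y)[0] = -9
(x ⊛ y)[1] = -10
(x ⊛ y)[2] = 2
(x ⊛ y)[3] = 10
(x ⊛ y)[4] = 3
(x ⊛ y)[5] = -2

x ⊛ y = [-9, -10, 2, 10, 3, -2]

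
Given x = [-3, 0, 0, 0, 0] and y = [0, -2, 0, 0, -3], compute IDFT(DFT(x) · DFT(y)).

(x ⊛ y)[n] = Σ(m=0 to 4) x[m] · y[(n-m) mod 5]

Computing each output sample:
(x ⊛ y)[0] = 0
(x ⊛ y)[1] = 6
(x ⊛ y)[2] = 0
(x ⊛ y)[3] = 0
(x ⊛ y)[4] = 9

x ⊛ y = [0, 6, 0, 0, 9]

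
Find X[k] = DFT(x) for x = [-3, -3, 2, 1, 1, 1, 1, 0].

X[k] = Σ(n=0 to 7) x[n] · ω_8^(nk)
where ω_8 = e^(-2πi/8)

Computing each X[k]:
X[0] = 0
X[1] = -7.5355+1.1213i
X[2] = -5+3i
X[3] = -0.4645+3.1213i
X[4] = 2
X[5] = -0.4645-3.1213i
X[6] = -5-3i
X[7] = -7.5355-1.1213i

X = [0, -7.5355+1.1213i, -5+3i, -0.4645+3.1213i, 2, -0.4645-3.1213i, -5-3i, -7.5355-1.1213i]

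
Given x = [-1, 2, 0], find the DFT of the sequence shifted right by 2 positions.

Time shift by 2: X_shifted[k] = ω_3^(2k) · X[k]
Shifted x = [2, 0, -1]

DFT(x[n-2]) = [1, 2.5000-0.8660i, 2.5000+0.8660i]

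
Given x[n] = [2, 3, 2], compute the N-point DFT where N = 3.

X[k] = Σ(n=0 to 2) x[n] · ω_3^(nk)
where ω_3 = e^(-2πi/3)

Computing each X[k]:
X[0] = 7
X[1] = -0.5000-0.8660i
X[2] = -0.5000+0.8660i

X = [7, -0.5000-0.8660i, -0.5000+0.8660i]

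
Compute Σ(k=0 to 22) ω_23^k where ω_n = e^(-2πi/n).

Sum of all nth roots of unity equals 0 for n > 1 (geometric series with r ≠ 1).

0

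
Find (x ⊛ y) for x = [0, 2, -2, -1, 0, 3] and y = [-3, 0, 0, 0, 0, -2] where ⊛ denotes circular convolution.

(x ⊛ y)[n] = Σ(m=0 to 5) x[m] · y[(n-m) mod 6]

Computing each output sample:
(x ⊛ y)[0] = -4
(x ⊛ y)[1] = -2
(x ⊛ y)[2] = 8
(x ⊛ y)[3] = 3
(x ⊛ y)[4] = -6
(x ⊛ y)[5] = -9

x ⊛ y = [-4, -2, 8, 3, -6, -9]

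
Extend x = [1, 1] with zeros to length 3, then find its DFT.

Original 2-point DFT: [2, 0]
Zero-padded 3-point DFT provides frequency interpolation.

DFT_3([x, 0, ...]) = [2, 0.5000-0.8660i, 0.5000+0.8660i]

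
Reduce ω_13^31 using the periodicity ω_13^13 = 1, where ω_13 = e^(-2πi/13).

Since ω_13^13 = 1, powers reduce modulo 13.
31 mod 13 = 5
So ω_13^31 = ω_13^5 = e^(-2πi·5/13)

ω_13^31 = ω_13^5 = -0.7485-0.6631i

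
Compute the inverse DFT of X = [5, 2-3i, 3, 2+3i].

x[n] = (1/4) Σ(k=0 to 3) X[k] · e^(2πikn/4)

Computing each x[n]:
x[0] = 3
x[1] = 2
x[2] = 1
x[3] = -1

x = [3, 2, 1, -1]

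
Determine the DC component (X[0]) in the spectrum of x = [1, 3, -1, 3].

X[0] = Σ(n=0 to 3) x[n] · ω_4^0 = Σ x[n]
= (1) + (3) + (-1) + (3)

X[0] = 6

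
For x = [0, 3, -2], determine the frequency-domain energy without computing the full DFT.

Parseval: Σ|x[n]|² = (1/N)Σ|X[k]|², so Σ|X[k]|² = N·Σ|x[n]|² = 3·13.0000

Σ|X[k]|² = N·Σ|x[n]|² = 3·13.0000 = 39.0000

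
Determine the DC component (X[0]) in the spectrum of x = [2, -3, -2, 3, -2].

X[0] = Σ(n=0 to 4) x[n] · ω_5^0 = Σ x[n]
= (2) + (-3) + (-2) + (3) + (-2)

X[0] = -2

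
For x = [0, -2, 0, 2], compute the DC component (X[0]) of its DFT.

X[0] = Σ(n=0 to 3) x[n] · ω_4^0 = Σ x[n]
= (0) + (-2) + (0) + (2)

X[0] = 0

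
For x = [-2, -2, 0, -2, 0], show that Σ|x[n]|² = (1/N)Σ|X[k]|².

Time domain:
Σ|x[n]|² = |-2|² + |-2|² + |0|² + |-2|² + |0|² = 12.0000

Frequency domain:
(1/5)Σ|X[k]|² = (1/5)(|-6|² + |-1.0000+0.7265i|² + |-1.0000+3.0777i|² + |-1.0000-3.0777i|² + |-1.0000-0.7265i|²) = (1/5)·60.0000 = 12.0000

Both sides agree, confirming Parseval's theorem.

Σ|x[n]|² = (1/N)Σ|X[k]|² = 12.0000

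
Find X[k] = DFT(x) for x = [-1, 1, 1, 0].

X[k] = Σ(n=0 to 3) x[n] · ω_4^(nk)
where ω_4 = e^(-2πi/4)

Computing each X[k]:
X[0] = 1
X[1] = -2-1i
X[2] = -1
X[3] = -2+1i

X = [1, -2-1i, -1, -2+1i]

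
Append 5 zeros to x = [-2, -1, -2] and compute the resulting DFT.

Original 3-point DFT: [-5, -0.5000-0.8660i, -0.5000+0.8660i]
Zero-padded 8-point DFT provides frequency interpolation.

DFT_8([x, 0, ...]) = [-5, -2.7071+2.7071i, 1i, -1.2929-1.2929i, -3, -1.2929+1.2929i, -1i, -2.7071-2.7071i]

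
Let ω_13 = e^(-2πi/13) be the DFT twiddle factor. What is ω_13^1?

ω_13^1 = e^(-2πi·1/13)
= cos(-2π·1/13) + i·sin(-2π·1/13)
= cos(-2π/13) + i·sin(-2π/13)

ω_13^1 = cos(-2π/13) + i·sin(-2π/13) = 0.8855-0.4647i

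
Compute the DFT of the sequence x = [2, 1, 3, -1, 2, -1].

X[k] = Σ(n=0 to 5) x[n] · ω_6^(nk)
where ω_6 = e^(-2πi/6)

Computing each X[k]:
X[0] = 6
X[1] = 0.5000-2.5981i
X[2] = -1.5000-0.8660i
X[3] = 8
X[4] = -1.5000+0.8660i
X[5] = 0.5000+2.5981i

X = [6, 0.5000-2.5981i, -1.5000-0.8660i, 8, -1.5000+0.8660i, 0.5000+2.5981i]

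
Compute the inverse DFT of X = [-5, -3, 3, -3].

x[n] = (1/4) Σ(k=0 to 3) X[k] · e^(2πikn/4)

Computing each x[n]:
x[0] = -2
x[1] = -2
x[2] = 1
x[3] = -2

x = [-2, -2, 1, -2]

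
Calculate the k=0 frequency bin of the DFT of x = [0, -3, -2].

X[0] = Σ(n=0 to 2) x[n] · ω_3^0 = Σ x[n]
= (0) + (-3) + (-2)

X[0] = -5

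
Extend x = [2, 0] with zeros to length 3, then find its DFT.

Original 2-point DFT: [2, 2]
Zero-padded 3-point DFT provides frequency interpolation.

DFT_3([x, 0, ...]) = [2, 2, 2]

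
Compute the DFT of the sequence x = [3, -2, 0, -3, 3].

X[k] = Σ(n=0 to 4) x[n] · ω_5^(nk)
where ω_5 = e^(-2πi/5)

Computing each X[k]:
X[0] = 1
X[1] = 5.7361+2.9919i
X[2] = 1.2639+5.7921i
X[3] = 1.2639-5.7921i
X[4] = 5.7361-2.9919i

X = [1, 5.7361+2.9919i, 1.2639+5.7921i, 1.2639-5.7921i, 5.7361-2.9919i]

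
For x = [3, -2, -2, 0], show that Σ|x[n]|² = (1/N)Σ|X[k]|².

Time domain:
Σ|x[n]|² = |3|² + |-2|² + |-2|² + |0|² = 17.0000

Frequency domain:
(1/4)Σ|X[k]|² = (1/4)(|-1|² + |5+2i|² + |3|² + |5-2i|²) = (1/4)·68.0000 = 17.0000

Both sides agree, confirming Parseval's theorem.

Σ|x[n]|² = (1/N)Σ|X[k]|² = 17.0000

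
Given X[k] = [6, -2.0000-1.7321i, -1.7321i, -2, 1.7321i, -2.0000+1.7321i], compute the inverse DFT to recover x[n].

x[n] = (1/6) Σ(k=0 to 5) X[k] · e^(2πikn/6)

Computing each x[n]:
x[0] = 0
x[1] = 2
x[2] = 1
x[3] = 2
x[4] = 1
x[5] = 0

x = [0, 2, 1, 2, 1, 0]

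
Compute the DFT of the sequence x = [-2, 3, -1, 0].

X[k] = Σ(n=0 to 3) x[n] · ω_4^(nk)
where ω_4 = e^(-2πi/4)

Computing each X[k]:
X[0] = 0
X[1] = -1-3i
X[2] = -6
X[3] = -1+3i

X = [0, -1-3i, -6, -1+3i]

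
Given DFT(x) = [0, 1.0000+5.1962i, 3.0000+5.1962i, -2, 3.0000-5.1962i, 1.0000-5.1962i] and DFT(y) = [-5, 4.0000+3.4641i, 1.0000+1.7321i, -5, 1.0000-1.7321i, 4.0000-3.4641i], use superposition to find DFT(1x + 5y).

By linearity: DFT(1x + 5y) = 1·DFT(x) + 5·DFT(y)
= 1·[0, 1.0000+5.1962i, 3.0000+5.1962i, -2, 3.0000-5.1962i, 1.0000-5.1962i] + 5·[-5, 4.0000+3.4641i, 1.0000+1.7321i, -5, 1.0000-1.7321i, 4.0000-3.4641i]

Computing element-wise:
Z[0] = 1·(0) + 5·(-5) = -25
Z[1] = 1·(1.0000+5.1962i) + 5·(4.0000+3.4641i) = 21.0000+22.5167i
Z[2] = 1·(3.0000+5.1962i) + 5·(1.0000+1.7321i) = 8.0000+13.8567i
Z[3] = 1·(-2) + 5·(-5) = -27
Z[4] = 1·(3.0000-5.1962i) + 5·(1.0000-1.7321i) = 8.0000-13.8567i
Z[5] = 1·(1.0000-5.1962i) + 5·(4.0000-3.4641i) = 21.0000-22.5167i

DFT(1x + 5y) = 1·X + 5·Y = [-25, 21.0000+22.5167i, 8.0000+13.8567i, -27, 8.0000-13.8567i, 21.0000-22.5167i]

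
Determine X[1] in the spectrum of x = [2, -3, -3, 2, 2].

X[1] = Σ(n=0 to 4) x[n] · ω_5^(1n) where ω_5 = e^(-2πi/5)
= (2)·ω_5^0 + (-3)·ω_5^1 + (-3)·ω_5^2 + (2)·ω_5^3 + (2)·ω_5^4

X[1] = 2.5000+7.6942i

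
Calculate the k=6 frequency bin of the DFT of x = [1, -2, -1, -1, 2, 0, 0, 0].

X[6] = Σ(n=0 to 7) x[n] · ω_8^(6n) where ω_8 = e^(-2πi/8)
= (1)·ω_8^0 + (-2)·ω_8^6 + (-1)·ω_8^12 + (-1)·ω_8^18 + (2)·ω_8^24 + (0)·ω_8^30 + (0)·ω_8^36 + (0)·ω_8^42

X[6] = 4-1i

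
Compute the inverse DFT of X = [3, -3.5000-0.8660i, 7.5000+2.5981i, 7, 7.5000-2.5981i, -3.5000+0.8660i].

x[n] = (1/6) Σ(k=0 to 5) X[k] · e^(2πikn/6)

Computing each x[n]:
x[0] = 3
x[1] = -3
x[2] = 2
x[3] = 3
x[4] = 0
x[5] = -2

x = [3, -3, 2, 3, 0, -2]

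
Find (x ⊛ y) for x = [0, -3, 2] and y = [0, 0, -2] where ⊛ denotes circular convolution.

(x ⊛ y)[n] = Σ(m=0 to 2) x[m] · y[(n-m) mod 3]

Computing each output sample:
(x ⊛ y)[0] = 6
(x ⊛ y)[1] = -4
(x ⊛ y)[2] = 0

x ⊛ y = [6, -4, 0]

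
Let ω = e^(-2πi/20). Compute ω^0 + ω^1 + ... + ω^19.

Sum of all nth roots of unity equals 0 for n > 1 (geometric series with r ≠ 1).

0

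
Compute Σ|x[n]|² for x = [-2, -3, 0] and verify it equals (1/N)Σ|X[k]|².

Time domain:
Σ|x[n]|² = |-2|² + |-3|² + |0|² = 13.0000

Frequency domain:
(1/3)Σ|X[k]|² = (1/3)(|-5|² + |-0.5000+2.5981i|² + |-0.5000-2.5981i|²) = (1/3)·39.0000 = 13.0000

Both sides agree, confirming Parseval's theorem.

Σ|x[n]|² = (1/N)Σ|X[k]|² = 13.0000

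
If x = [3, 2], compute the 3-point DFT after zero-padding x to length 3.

Original 2-point DFT: [5, 1]
Zero-padded 3-point DFT provides frequency interpolation.

DFT_3([x, 0, ...]) = [5, 2.0000-1.7321i, 2.0000+1.7321i]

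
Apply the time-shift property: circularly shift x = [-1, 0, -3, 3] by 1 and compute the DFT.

Time shift by 1: X_shifted[k] = ω_4^(1k) · X[k]
Shifted x = [3, -1, 0, -3]

DFT(x[n-1]) = [-1, 3-2i, 7, 3+2i]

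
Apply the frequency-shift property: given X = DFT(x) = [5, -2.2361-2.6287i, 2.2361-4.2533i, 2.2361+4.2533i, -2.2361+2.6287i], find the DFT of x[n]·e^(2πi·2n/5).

Modulation property: DFT(ω_5^(-2n)·x[n]) = X[(k-2) mod 5], so circularly shift X by 2 positions.

X[k-2] = [2.2361+4.2533i, -2.2361+2.6287i, 5, -2.2361-2.6287i, 2.2361-4.2533i]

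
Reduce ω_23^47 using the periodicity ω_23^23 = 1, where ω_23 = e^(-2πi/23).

Since ω_23^23 = 1, powers reduce modulo 23.
47 mod 23 = 1
So ω_23^47 = ω_23^1 = e^(-2πi·1/23)

ω_23^47 = ω_23^1 = 0.9629-0.2698i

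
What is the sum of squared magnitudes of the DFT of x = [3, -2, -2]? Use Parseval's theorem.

Parseval: Σ|x[n]|² = (1/N)Σ|X[k]|², so Σ|X[k]|² = N·Σ|x[n]|² = 3·17.0000

Σ|X[k]|² = N·Σ|x[n]|² = 3·17.0000 = 51.0000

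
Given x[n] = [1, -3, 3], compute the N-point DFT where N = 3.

X[k] = Σ(n=0 to 2) x[n] · ω_3^(nk)
where ω_3 = e^(-2πi/3)

Computing each X[k]:
X[0] = 1
X[1] = 1.0000+5.1962i
X[2] = 1.0000-5.1962i

X = [1, 1.0000+5.1962i, 1.0000-5.1962i]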